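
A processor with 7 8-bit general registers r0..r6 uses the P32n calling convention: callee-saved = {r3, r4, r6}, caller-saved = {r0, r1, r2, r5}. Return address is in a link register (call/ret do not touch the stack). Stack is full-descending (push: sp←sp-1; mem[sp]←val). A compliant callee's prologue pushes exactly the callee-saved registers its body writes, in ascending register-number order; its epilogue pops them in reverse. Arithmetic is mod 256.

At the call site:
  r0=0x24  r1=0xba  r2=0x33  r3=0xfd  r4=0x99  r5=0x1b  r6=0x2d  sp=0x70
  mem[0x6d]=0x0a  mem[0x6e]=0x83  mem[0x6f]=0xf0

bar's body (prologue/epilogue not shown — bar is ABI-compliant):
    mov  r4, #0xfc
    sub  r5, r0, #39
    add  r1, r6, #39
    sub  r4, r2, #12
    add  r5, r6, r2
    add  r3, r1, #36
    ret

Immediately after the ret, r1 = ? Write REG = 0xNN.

REG = 0x54

prologue: push r3 → mem[0x6f]=0xfd, sp=0x6f
prologue: push r4 → mem[0x6e]=0x99, sp=0x6e
body[0] mov  r4, #0xfc → r4=0xfc
body[1] sub  r5, r0, #39 → r5=0xfd
body[2] add  r1, r6, #39 → r1=0x54
body[3] sub  r4, r2, #12 → r4=0x27
body[4] add  r5, r6, r2 → r5=0x60
body[5] add  r3, r1, #36 → r3=0x78
epilogue: pop r4=0x99, sp=0x6f
epilogue: pop r3=0xfd, sp=0x70
r1 is caller-saved → body value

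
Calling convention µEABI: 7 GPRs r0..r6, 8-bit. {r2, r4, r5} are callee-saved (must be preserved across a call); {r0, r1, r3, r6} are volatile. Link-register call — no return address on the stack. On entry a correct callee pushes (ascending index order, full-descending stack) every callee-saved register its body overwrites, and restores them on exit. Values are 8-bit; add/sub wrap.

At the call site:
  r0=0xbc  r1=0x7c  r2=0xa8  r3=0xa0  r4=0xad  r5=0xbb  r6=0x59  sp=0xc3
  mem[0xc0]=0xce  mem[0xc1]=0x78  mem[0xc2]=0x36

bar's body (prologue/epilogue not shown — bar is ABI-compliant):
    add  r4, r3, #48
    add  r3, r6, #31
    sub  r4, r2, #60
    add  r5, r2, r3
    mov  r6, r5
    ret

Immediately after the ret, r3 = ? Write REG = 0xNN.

prologue: push r4 → mem[0xc2]=0xad, sp=0xc2
prologue: push r5 → mem[0xc1]=0xbb, sp=0xc1
body[0] add  r4, r3, #48 → r4=0xd0
body[1] add  r3, r6, #31 → r3=0x78
body[2] sub  r4, r2, #60 → r4=0x6c
body[3] add  r5, r2, r3 → r5=0x20
body[4] mov  r6, r5 → r6=0x20
epilogue: pop r5=0xbb, sp=0xc2
epilogue: pop r4=0xad, sp=0xc3
r3 is caller-saved → body value

REG = 0x78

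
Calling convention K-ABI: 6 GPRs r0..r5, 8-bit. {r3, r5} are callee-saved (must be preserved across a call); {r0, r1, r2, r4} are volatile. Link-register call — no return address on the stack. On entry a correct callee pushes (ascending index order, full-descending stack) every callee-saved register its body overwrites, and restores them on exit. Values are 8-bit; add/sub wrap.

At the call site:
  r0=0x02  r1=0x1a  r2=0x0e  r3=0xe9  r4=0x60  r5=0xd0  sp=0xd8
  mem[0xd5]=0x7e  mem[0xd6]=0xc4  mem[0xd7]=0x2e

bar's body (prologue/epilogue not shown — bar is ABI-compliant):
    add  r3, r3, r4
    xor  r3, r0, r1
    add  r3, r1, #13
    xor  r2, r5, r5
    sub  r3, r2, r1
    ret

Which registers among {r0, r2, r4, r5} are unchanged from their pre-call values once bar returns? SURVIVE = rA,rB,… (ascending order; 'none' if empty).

SURVIVE = r0,r4,r5

prologue: push r3 → mem[0xd7]=0xe9, sp=0xd7
body[0] add  r3, r3, r4 → r3=0x49
body[1] xor  r3, r0, r1 → r3=0x18
body[2] add  r3, r1, #13 → r3=0x27
body[3] xor  r2, r5, r5 → r2=0x00
body[4] sub  r3, r2, r1 → r3=0xe6
epilogue: pop r3=0xe9, sp=0xd8
r0: caller-saved, written=False
r2: caller-saved, written=True
r4: caller-saved, written=False
r5: callee-saved, written=False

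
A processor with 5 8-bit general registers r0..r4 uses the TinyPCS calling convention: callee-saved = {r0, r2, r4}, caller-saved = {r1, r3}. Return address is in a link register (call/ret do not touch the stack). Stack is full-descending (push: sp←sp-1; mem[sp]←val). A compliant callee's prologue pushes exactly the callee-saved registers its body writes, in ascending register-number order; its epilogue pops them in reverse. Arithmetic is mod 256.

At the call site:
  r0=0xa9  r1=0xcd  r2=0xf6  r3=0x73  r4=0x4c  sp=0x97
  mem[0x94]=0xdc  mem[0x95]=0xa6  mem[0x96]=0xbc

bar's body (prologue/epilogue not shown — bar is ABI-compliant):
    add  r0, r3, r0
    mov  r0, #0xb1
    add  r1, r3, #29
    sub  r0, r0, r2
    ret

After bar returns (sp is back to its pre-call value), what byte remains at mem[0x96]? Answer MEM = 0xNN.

MEM = 0xa9

prologue: push r0 -> mem[0x96]=0xa9, sp=0x96
body[0] add  r0, r3, r0 -> r0=0x1c
body[1] mov  r0, #0xb1 -> r0=0xb1
body[2] add  r1, r3, #29 -> r1=0x90
body[3] sub  r0, r0, r2 -> r0=0xbb
epilogue: pop r0=0xa9, sp=0x97
prologue pushed ['r0'] at ['0x96']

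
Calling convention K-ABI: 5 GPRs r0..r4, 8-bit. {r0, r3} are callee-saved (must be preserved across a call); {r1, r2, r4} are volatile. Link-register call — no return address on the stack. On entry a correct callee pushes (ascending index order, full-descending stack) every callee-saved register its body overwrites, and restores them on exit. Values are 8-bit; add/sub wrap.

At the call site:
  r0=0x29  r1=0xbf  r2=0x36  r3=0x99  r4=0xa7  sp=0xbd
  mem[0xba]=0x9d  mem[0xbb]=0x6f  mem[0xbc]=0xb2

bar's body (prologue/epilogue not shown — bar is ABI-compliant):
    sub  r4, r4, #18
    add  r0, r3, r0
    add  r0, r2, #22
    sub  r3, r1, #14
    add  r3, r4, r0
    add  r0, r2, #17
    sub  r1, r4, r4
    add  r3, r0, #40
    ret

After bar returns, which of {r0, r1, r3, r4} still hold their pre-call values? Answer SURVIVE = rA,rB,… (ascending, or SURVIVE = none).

prologue: push r0 -> mem[0xbc]=0x29, sp=0xbc
prologue: push r3 -> mem[0xbb]=0x99, sp=0xbb
body[0] sub  r4, r4, #18 -> r4=0x95
body[1] add  r0, r3, r0 -> r0=0xc2
body[2] add  r0, r2, #22 -> r0=0x4c
body[3] sub  r3, r1, #14 -> r3=0xb1
body[4] add  r3, r4, r0 -> r3=0xe1
body[5] add  r0, r2, #17 -> r0=0x47
body[6] sub  r1, r4, r4 -> r1=0x00
body[7] add  r3, r0, #40 -> r3=0x6f
epilogue: pop r3=0x99, sp=0xbc
epilogue: pop r0=0x29, sp=0xbd
r0: callee-saved, written=True
r1: caller-saved, written=True
r3: callee-saved, written=True
r4: caller-saved, written=True

SURVIVE = r0,r3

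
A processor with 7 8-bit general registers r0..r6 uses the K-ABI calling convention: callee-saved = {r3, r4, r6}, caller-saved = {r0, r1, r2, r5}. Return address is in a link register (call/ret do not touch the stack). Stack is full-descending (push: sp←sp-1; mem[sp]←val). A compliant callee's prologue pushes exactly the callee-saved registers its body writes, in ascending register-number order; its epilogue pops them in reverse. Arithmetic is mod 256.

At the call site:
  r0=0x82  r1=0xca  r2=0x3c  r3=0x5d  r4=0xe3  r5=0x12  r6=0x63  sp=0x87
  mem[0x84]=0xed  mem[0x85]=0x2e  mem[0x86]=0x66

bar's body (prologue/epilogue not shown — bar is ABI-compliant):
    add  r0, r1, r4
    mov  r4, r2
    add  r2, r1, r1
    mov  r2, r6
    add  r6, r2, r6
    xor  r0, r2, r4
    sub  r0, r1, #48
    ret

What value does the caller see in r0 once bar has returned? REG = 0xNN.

prologue: push r4 -> mem[0x86]=0xe3, sp=0x86
prologue: push r6 -> mem[0x85]=0x63, sp=0x85
body[0] add  r0, r1, r4 -> r0=0xad
body[1] mov  r4, r2 -> r4=0x3c
body[2] add  r2, r1, r1 -> r2=0x94
body[3] mov  r2, r6 -> r2=0x63
body[4] add  r6, r2, r6 -> r6=0xc6
body[5] xor  r0, r2, r4 -> r0=0x5f
body[6] sub  r0, r1, #48 -> r0=0x9a
epilogue: pop r6=0x63, sp=0x86
epilogue: pop r4=0xe3, sp=0x87
r0 is caller-saved -> body value

REG = 0x9a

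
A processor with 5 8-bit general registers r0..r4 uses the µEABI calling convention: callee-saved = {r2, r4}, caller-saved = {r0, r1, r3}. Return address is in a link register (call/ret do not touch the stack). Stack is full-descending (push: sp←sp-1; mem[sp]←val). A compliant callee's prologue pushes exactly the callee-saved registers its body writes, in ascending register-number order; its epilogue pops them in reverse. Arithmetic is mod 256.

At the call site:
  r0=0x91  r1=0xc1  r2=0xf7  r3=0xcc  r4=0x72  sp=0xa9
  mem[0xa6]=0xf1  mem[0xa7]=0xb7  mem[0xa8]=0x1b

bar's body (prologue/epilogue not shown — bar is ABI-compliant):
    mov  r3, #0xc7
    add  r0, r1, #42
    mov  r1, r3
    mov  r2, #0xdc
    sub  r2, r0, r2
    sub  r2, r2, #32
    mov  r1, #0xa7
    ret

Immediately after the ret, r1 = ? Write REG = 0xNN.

REG = 0xa7

prologue: push r2 → mem[0xa8]=0xf7, sp=0xa8
body[0] mov  r3, #0xc7 → r3=0xc7
body[1] add  r0, r1, #42 → r0=0xeb
body[2] mov  r1, r3 → r1=0xc7
body[3] mov  r2, #0xdc → r2=0xdc
body[4] sub  r2, r0, r2 → r2=0x0f
body[5] sub  r2, r2, #32 → r2=0xef
body[6] mov  r1, #0xa7 → r1=0xa7
epilogue: pop r2=0xf7, sp=0xa9
r1 is caller-saved → body value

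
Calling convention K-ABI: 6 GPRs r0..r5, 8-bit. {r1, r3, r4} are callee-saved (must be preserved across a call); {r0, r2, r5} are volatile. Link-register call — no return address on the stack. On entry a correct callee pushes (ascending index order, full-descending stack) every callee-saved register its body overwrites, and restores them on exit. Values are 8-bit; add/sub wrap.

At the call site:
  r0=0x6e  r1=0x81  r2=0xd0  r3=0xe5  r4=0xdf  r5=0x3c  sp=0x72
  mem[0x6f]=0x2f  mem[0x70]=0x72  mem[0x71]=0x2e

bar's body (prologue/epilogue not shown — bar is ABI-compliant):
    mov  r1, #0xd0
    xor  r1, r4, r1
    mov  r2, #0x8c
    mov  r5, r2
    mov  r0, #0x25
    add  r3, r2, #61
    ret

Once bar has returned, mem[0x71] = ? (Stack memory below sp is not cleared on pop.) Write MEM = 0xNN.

MEM = 0x81

prologue: push r1 -> mem[0x71]=0x81, sp=0x71
prologue: push r3 -> mem[0x70]=0xe5, sp=0x70
body[0] mov  r1, #0xd0 -> r1=0xd0
body[1] xor  r1, r4, r1 -> r1=0x0f
body[2] mov  r2, #0x8c -> r2=0x8c
body[3] mov  r5, r2 -> r5=0x8c
body[4] mov  r0, #0x25 -> r0=0x25
body[5] add  r3, r2, #61 -> r3=0xc9
epilogue: pop r3=0xe5, sp=0x71
epilogue: pop r1=0x81, sp=0x72
prologue pushed ['r1', 'r3'] at ['0x71', '0x70']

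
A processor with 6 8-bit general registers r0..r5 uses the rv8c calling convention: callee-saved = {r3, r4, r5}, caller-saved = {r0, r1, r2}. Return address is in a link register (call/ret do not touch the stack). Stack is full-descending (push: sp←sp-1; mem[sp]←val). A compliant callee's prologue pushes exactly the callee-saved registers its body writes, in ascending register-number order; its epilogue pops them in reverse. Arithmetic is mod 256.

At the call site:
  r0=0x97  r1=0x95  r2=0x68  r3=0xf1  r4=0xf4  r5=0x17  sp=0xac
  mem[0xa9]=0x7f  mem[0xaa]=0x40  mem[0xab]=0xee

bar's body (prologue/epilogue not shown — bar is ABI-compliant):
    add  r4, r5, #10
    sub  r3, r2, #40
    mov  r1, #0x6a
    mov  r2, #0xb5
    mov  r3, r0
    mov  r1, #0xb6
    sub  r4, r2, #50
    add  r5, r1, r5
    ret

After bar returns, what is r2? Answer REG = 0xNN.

REG = 0xb5

prologue: push r3 → mem[0xab]=0xf1, sp=0xab
prologue: push r4 → mem[0xaa]=0xf4, sp=0xaa
prologue: push r5 → mem[0xa9]=0x17, sp=0xa9
body[0] add  r4, r5, #10 → r4=0x21
body[1] sub  r3, r2, #40 → r3=0x40
body[2] mov  r1, #0x6a → r1=0x6a
body[3] mov  r2, #0xb5 → r2=0xb5
body[4] mov  r3, r0 → r3=0x97
body[5] mov  r1, #0xb6 → r1=0xb6
body[6] sub  r4, r2, #50 → r4=0x83
body[7] add  r5, r1, r5 → r5=0xcd
epilogue: pop r5=0x17, sp=0xaa
epilogue: pop r4=0xf4, sp=0xab
epilogue: pop r3=0xf1, sp=0xac
r2 is caller-saved → body value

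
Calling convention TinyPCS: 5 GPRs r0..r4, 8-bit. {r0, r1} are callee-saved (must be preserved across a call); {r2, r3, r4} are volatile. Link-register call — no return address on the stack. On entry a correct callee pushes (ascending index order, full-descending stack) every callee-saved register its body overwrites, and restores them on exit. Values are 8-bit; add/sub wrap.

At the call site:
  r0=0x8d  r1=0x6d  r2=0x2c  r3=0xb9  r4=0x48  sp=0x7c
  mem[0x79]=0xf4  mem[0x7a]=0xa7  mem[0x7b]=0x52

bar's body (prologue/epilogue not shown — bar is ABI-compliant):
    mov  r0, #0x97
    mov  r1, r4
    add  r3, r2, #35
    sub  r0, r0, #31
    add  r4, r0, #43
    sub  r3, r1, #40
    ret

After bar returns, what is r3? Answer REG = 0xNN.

prologue: push r0 → mem[0x7b]=0x8d, sp=0x7b
prologue: push r1 → mem[0x7a]=0x6d, sp=0x7a
body[0] mov  r0, #0x97 → r0=0x97
body[1] mov  r1, r4 → r1=0x48
body[2] add  r3, r2, #35 → r3=0x4f
body[3] sub  r0, r0, #31 → r0=0x78
body[4] add  r4, r0, #43 → r4=0xa3
body[5] sub  r3, r1, #40 → r3=0x20
epilogue: pop r1=0x6d, sp=0x7b
epilogue: pop r0=0x8d, sp=0x7c
r3 is caller-saved → body value

REG = 0x20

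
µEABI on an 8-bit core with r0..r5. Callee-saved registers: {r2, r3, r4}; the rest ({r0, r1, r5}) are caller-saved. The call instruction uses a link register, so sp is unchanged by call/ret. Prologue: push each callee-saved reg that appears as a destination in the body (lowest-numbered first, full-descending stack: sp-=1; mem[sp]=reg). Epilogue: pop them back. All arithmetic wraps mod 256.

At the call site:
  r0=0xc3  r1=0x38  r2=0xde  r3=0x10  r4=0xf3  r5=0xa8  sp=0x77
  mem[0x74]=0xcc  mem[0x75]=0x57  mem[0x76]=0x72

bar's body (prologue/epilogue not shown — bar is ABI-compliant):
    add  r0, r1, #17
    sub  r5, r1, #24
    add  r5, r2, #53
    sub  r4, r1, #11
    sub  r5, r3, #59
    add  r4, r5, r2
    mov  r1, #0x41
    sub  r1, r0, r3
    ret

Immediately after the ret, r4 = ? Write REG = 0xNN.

prologue: push r4 → mem[0x76]=0xf3, sp=0x76
body[0] add  r0, r1, #17 → r0=0x49
body[1] sub  r5, r1, #24 → r5=0x20
body[2] add  r5, r2, #53 → r5=0x13
body[3] sub  r4, r1, #11 → r4=0x2d
body[4] sub  r5, r3, #59 → r5=0xd5
body[5] add  r4, r5, r2 → r4=0xb3
body[6] mov  r1, #0x41 → r1=0x41
body[7] sub  r1, r0, r3 → r1=0x39
epilogue: pop r4=0xf3, sp=0x77
r4 is callee-saved → restored

REG = 0xf3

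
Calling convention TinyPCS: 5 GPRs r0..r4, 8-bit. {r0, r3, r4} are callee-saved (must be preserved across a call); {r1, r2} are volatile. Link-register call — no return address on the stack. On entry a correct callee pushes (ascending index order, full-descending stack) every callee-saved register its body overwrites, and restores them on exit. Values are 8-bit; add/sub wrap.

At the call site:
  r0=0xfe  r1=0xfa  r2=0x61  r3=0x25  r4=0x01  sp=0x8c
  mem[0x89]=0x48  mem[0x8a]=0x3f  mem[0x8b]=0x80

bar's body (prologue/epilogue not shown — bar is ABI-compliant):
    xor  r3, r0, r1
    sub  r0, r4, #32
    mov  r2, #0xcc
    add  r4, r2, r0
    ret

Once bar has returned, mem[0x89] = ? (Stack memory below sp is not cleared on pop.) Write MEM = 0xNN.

MEM = 0x01

prologue: push r0 → mem[0x8b]=0xfe, sp=0x8b
prologue: push r3 → mem[0x8a]=0x25, sp=0x8a
prologue: push r4 → mem[0x89]=0x01, sp=0x89
body[0] xor  r3, r0, r1 → r3=0x04
body[1] sub  r0, r4, #32 → r0=0xe1
body[2] mov  r2, #0xcc → r2=0xcc
body[3] add  r4, r2, r0 → r4=0xad
epilogue: pop r4=0x01, sp=0x8a
epilogue: pop r3=0x25, sp=0x8b
epilogue: pop r0=0xfe, sp=0x8c
prologue pushed ['r0', 'r3', 'r4'] at ['0x8b', '0x8a', '0x89']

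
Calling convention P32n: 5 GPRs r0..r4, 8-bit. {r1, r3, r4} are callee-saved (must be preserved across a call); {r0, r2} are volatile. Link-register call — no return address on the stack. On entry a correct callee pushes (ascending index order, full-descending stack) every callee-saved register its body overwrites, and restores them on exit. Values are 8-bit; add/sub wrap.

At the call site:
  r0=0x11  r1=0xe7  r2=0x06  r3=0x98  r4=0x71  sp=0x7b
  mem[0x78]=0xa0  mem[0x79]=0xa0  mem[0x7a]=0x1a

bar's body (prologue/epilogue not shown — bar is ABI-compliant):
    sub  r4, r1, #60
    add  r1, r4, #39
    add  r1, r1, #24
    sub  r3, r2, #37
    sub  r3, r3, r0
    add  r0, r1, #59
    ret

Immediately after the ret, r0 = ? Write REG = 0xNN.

REG = 0x25

prologue: push r1 -> mem[0x7a]=0xe7, sp=0x7a
prologue: push r3 -> mem[0x79]=0x98, sp=0x79
prologue: push r4 -> mem[0x78]=0x71, sp=0x78
body[0] sub  r4, r1, #60 -> r4=0xab
body[1] add  r1, r4, #39 -> r1=0xd2
body[2] add  r1, r1, #24 -> r1=0xea
body[3] sub  r3, r2, #37 -> r3=0xe1
body[4] sub  r3, r3, r0 -> r3=0xd0
body[5] add  r0, r1, #59 -> r0=0x25
epilogue: pop r4=0x71, sp=0x79
epilogue: pop r3=0x98, sp=0x7a
epilogue: pop r1=0xe7, sp=0x7b
r0 is caller-saved -> body value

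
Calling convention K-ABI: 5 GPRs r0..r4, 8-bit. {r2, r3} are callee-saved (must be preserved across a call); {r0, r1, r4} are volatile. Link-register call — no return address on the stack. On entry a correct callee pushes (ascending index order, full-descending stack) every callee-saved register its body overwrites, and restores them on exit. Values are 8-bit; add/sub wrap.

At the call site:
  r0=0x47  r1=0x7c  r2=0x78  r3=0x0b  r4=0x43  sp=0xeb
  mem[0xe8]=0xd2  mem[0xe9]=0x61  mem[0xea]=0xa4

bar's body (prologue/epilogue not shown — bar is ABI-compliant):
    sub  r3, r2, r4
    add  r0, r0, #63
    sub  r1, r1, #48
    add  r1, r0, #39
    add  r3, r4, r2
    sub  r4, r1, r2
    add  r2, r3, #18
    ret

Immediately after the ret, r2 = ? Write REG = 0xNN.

prologue: push r2 → mem[0xea]=0x78, sp=0xea
prologue: push r3 → mem[0xe9]=0x0b, sp=0xe9
body[0] sub  r3, r2, r4 → r3=0x35
body[1] add  r0, r0, #63 → r0=0x86
body[2] sub  r1, r1, #48 → r1=0x4c
body[3] add  r1, r0, #39 → r1=0xad
body[4] add  r3, r4, r2 → r3=0xbb
body[5] sub  r4, r1, r2 → r4=0x35
body[6] add  r2, r3, #18 → r2=0xcd
epilogue: pop r3=0x0b, sp=0xea
epilogue: pop r2=0x78, sp=0xeb
r2 is callee-saved → restored

REG = 0x78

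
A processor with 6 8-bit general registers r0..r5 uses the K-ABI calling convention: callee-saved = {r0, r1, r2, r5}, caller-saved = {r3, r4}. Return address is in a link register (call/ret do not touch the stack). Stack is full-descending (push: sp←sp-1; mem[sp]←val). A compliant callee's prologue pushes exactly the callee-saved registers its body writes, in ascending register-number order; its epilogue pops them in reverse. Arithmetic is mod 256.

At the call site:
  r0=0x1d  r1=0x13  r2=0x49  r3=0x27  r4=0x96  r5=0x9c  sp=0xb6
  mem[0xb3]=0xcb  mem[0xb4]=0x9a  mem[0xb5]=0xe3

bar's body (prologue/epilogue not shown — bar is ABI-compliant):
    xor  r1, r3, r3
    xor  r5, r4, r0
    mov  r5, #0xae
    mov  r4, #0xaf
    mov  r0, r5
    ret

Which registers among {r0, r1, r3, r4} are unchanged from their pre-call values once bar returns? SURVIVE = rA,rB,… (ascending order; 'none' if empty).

SURVIVE = r0,r1,r3

prologue: push r0 → mem[0xb5]=0x1d, sp=0xb5
prologue: push r1 → mem[0xb4]=0x13, sp=0xb4
prologue: push r5 → mem[0xb3]=0x9c, sp=0xb3
body[0] xor  r1, r3, r3 → r1=0x00
body[1] xor  r5, r4, r0 → r5=0x8b
body[2] mov  r5, #0xae → r5=0xae
body[3] mov  r4, #0xaf → r4=0xaf
body[4] mov  r0, r5 → r0=0xae
epilogue: pop r5=0x9c, sp=0xb4
epilogue: pop r1=0x13, sp=0xb5
epilogue: pop r0=0x1d, sp=0xb6
r0: callee-saved, written=True
r1: callee-saved, written=True
r3: caller-saved, written=False
r4: caller-saved, written=True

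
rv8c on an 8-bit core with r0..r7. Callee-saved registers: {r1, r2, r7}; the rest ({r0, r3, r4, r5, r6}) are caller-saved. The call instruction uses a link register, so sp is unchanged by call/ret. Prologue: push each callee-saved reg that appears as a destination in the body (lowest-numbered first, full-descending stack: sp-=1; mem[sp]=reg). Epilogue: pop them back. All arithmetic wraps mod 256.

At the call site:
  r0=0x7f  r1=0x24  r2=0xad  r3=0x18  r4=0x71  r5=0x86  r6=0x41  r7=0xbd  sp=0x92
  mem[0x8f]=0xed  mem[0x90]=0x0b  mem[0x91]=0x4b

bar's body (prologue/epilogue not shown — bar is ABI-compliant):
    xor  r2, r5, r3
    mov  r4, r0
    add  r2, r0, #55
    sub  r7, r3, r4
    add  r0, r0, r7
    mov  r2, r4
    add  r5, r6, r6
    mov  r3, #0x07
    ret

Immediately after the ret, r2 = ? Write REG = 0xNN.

prologue: push r2 → mem[0x91]=0xad, sp=0x91
prologue: push r7 → mem[0x90]=0xbd, sp=0x90
body[0] xor  r2, r5, r3 → r2=0x9e
body[1] mov  r4, r0 → r4=0x7f
body[2] add  r2, r0, #55 → r2=0xb6
body[3] sub  r7, r3, r4 → r7=0x99
body[4] add  r0, r0, r7 → r0=0x18
body[5] mov  r2, r4 → r2=0x7f
body[6] add  r5, r6, r6 → r5=0x82
body[7] mov  r3, #0x07 → r3=0x07
epilogue: pop r7=0xbd, sp=0x91
epilogue: pop r2=0xad, sp=0x92
r2 is callee-saved → restored

REG = 0xad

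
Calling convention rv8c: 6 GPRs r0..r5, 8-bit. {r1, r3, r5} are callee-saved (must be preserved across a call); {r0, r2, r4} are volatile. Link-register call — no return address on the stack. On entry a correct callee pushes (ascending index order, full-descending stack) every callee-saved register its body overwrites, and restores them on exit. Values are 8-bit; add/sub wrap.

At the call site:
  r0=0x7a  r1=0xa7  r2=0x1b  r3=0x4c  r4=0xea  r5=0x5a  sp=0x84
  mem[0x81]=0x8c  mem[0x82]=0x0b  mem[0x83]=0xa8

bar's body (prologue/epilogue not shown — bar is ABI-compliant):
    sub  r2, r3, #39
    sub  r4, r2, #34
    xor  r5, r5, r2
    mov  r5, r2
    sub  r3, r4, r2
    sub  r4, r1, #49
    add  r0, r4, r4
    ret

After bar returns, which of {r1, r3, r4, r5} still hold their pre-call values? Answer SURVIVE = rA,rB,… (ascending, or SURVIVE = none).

prologue: push r3 -> mem[0x83]=0x4c, sp=0x83
prologue: push r5 -> mem[0x82]=0x5a, sp=0x82
body[0] sub  r2, r3, #39 -> r2=0x25
body[1] sub  r4, r2, #34 -> r4=0x03
body[2] xor  r5, r5, r2 -> r5=0x7f
body[3] mov  r5, r2 -> r5=0x25
body[4] sub  r3, r4, r2 -> r3=0xde
body[5] sub  r4, r1, #49 -> r4=0x76
body[6] add  r0, r4, r4 -> r0=0xec
epilogue: pop r5=0x5a, sp=0x83
epilogue: pop r3=0x4c, sp=0x84
r1: callee-saved, written=False
r3: callee-saved, written=True
r4: caller-saved, written=True
r5: callee-saved, written=True

SURVIVE = r1,r3,r5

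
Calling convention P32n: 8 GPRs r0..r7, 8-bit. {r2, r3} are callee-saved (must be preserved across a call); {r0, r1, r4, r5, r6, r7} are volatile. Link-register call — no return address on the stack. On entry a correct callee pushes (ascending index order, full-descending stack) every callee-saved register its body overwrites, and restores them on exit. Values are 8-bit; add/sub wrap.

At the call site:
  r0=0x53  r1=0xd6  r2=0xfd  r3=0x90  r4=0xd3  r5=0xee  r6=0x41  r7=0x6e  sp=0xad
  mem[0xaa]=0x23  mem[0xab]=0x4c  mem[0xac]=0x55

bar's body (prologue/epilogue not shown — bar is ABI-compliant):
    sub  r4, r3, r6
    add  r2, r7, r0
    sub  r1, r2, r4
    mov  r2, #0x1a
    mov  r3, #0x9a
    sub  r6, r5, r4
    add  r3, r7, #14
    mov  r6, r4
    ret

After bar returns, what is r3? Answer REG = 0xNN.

REG = 0x90

prologue: push r2 -> mem[0xac]=0xfd, sp=0xac
prologue: push r3 -> mem[0xab]=0x90, sp=0xab
body[0] sub  r4, r3, r6 -> r4=0x4f
body[1] add  r2, r7, r0 -> r2=0xc1
body[2] sub  r1, r2, r4 -> r1=0x72
body[3] mov  r2, #0x1a -> r2=0x1a
body[4] mov  r3, #0x9a -> r3=0x9a
body[5] sub  r6, r5, r4 -> r6=0x9f
body[6] add  r3, r7, #14 -> r3=0x7c
body[7] mov  r6, r4 -> r6=0x4f
epilogue: pop r3=0x90, sp=0xac
epilogue: pop r2=0xfd, sp=0xad
r3 is callee-saved -> restored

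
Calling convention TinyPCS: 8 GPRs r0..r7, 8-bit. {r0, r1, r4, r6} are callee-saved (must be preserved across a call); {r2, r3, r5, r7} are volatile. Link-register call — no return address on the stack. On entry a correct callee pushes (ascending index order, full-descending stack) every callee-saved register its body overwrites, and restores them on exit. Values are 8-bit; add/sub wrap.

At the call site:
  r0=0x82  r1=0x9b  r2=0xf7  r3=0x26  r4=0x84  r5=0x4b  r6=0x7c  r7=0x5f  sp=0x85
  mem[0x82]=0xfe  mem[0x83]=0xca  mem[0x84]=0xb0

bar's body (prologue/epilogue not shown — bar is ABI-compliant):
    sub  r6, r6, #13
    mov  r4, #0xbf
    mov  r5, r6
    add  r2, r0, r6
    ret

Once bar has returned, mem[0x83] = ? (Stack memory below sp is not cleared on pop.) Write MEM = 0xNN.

MEM = 0x7c

prologue: push r4 -> mem[0x84]=0x84, sp=0x84
prologue: push r6 -> mem[0x83]=0x7c, sp=0x83
body[0] sub  r6, r6, #13 -> r6=0x6f
body[1] mov  r4, #0xbf -> r4=0xbf
body[2] mov  r5, r6 -> r5=0x6f
body[3] add  r2, r0, r6 -> r2=0xf1
epilogue: pop r6=0x7c, sp=0x84
epilogue: pop r4=0x84, sp=0x85
prologue pushed ['r4', 'r6'] at ['0x84', '0x83']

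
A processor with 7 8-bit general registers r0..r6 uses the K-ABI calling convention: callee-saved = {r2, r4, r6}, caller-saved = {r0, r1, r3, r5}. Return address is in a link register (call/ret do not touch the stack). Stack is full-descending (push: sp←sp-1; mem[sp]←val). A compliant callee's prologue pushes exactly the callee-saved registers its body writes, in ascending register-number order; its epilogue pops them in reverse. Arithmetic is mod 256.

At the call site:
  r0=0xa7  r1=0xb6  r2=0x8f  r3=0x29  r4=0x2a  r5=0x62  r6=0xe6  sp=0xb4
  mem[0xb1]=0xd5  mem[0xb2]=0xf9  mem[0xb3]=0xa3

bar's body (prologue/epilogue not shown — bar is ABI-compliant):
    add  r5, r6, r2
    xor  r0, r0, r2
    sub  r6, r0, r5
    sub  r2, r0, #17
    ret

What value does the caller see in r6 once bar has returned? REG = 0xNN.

prologue: push r2 → mem[0xb3]=0x8f, sp=0xb3
prologue: push r6 → mem[0xb2]=0xe6, sp=0xb2
body[0] add  r5, r6, r2 → r5=0x75
body[1] xor  r0, r0, r2 → r0=0x28
body[2] sub  r6, r0, r5 → r6=0xb3
body[3] sub  r2, r0, #17 → r2=0x17
epilogue: pop r6=0xe6, sp=0xb3
epilogue: pop r2=0x8f, sp=0xb4
r6 is callee-saved → restored

REG = 0xe6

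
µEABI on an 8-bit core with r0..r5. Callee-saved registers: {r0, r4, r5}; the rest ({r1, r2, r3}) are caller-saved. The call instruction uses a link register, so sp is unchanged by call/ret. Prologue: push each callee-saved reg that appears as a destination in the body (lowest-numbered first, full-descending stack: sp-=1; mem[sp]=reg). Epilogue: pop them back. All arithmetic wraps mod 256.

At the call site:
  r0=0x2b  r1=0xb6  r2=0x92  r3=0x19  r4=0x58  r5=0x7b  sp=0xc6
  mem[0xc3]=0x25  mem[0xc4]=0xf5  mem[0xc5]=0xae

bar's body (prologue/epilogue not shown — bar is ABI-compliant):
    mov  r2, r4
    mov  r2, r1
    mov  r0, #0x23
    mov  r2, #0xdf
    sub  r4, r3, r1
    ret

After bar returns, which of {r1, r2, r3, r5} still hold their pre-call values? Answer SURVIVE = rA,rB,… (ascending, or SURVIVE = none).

prologue: push r0 → mem[0xc5]=0x2b, sp=0xc5
prologue: push r4 → mem[0xc4]=0x58, sp=0xc4
body[0] mov  r2, r4 → r2=0x58
body[1] mov  r2, r1 → r2=0xb6
body[2] mov  r0, #0x23 → r0=0x23
body[3] mov  r2, #0xdf → r2=0xdf
body[4] sub  r4, r3, r1 → r4=0x63
epilogue: pop r4=0x58, sp=0xc5
epilogue: pop r0=0x2b, sp=0xc6
r1: caller-saved, written=False
r2: caller-saved, written=True
r3: caller-saved, written=False
r5: callee-saved, written=False

SURVIVE = r1,r3,r5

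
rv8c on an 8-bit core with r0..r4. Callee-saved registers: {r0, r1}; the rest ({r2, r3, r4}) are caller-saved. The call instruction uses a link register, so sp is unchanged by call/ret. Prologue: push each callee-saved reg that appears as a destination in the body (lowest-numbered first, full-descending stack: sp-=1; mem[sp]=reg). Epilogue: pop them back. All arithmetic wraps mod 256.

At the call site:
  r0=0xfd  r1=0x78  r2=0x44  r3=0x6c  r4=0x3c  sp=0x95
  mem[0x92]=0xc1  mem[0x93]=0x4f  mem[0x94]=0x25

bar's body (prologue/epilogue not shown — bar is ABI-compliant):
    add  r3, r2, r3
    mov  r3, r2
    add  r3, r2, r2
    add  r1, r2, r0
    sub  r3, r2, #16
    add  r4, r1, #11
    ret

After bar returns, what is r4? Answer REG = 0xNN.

prologue: push r1 -> mem[0x94]=0x78, sp=0x94
body[0] add  r3, r2, r3 -> r3=0xb0
body[1] mov  r3, r2 -> r3=0x44
body[2] add  r3, r2, r2 -> r3=0x88
body[3] add  r1, r2, r0 -> r1=0x41
body[4] sub  r3, r2, #16 -> r3=0x34
body[5] add  r4, r1, #11 -> r4=0x4c
epilogue: pop r1=0x78, sp=0x95
r4 is caller-saved -> body value

REG = 0x4c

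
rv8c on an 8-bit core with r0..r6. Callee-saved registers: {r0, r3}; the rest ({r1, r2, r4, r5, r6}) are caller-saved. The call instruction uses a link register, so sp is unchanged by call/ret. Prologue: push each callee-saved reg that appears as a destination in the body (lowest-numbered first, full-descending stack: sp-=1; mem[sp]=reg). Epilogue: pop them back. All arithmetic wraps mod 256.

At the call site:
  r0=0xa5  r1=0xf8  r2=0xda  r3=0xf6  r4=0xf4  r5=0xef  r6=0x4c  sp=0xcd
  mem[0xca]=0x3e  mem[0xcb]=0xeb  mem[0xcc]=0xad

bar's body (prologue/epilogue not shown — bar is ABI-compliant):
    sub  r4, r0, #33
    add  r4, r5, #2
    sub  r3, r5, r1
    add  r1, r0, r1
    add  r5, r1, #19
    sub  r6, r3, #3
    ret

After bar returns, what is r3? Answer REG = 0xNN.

REG = 0xf6

prologue: push r3 -> mem[0xcc]=0xf6, sp=0xcc
body[0] sub  r4, r0, #33 -> r4=0x84
body[1] add  r4, r5, #2 -> r4=0xf1
body[2] sub  r3, r5, r1 -> r3=0xf7
body[3] add  r1, r0, r1 -> r1=0x9d
body[4] add  r5, r1, #19 -> r5=0xb0
body[5] sub  r6, r3, #3 -> r6=0xf4
epilogue: pop r3=0xf6, sp=0xcd
r3 is callee-saved -> restored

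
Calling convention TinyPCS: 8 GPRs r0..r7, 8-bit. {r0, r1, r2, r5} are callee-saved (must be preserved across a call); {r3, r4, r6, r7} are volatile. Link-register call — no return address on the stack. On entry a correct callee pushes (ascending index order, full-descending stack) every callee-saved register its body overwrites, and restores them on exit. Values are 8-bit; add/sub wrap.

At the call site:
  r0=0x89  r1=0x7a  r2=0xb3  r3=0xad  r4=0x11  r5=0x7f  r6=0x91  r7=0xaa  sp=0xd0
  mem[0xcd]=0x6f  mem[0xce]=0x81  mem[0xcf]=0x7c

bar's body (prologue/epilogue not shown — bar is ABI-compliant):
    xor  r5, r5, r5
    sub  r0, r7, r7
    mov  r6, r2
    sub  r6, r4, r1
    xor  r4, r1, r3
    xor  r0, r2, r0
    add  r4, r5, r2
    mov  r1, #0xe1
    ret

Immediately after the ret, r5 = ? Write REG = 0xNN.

REG = 0x7f

prologue: push r0 -> mem[0xcf]=0x89, sp=0xcf
prologue: push r1 -> mem[0xce]=0x7a, sp=0xce
prologue: push r5 -> mem[0xcd]=0x7f, sp=0xcd
body[0] xor  r5, r5, r5 -> r5=0x00
body[1] sub  r0, r7, r7 -> r0=0x00
body[2] mov  r6, r2 -> r6=0xb3
body[3] sub  r6, r4, r1 -> r6=0x97
body[4] xor  r4, r1, r3 -> r4=0xd7
body[5] xor  r0, r2, r0 -> r0=0xb3
body[6] add  r4, r5, r2 -> r4=0xb3
body[7] mov  r1, #0xe1 -> r1=0xe1
epilogue: pop r5=0x7f, sp=0xce
epilogue: pop r1=0x7a, sp=0xcf
epilogue: pop r0=0x89, sp=0xd0
r5 is callee-saved -> restored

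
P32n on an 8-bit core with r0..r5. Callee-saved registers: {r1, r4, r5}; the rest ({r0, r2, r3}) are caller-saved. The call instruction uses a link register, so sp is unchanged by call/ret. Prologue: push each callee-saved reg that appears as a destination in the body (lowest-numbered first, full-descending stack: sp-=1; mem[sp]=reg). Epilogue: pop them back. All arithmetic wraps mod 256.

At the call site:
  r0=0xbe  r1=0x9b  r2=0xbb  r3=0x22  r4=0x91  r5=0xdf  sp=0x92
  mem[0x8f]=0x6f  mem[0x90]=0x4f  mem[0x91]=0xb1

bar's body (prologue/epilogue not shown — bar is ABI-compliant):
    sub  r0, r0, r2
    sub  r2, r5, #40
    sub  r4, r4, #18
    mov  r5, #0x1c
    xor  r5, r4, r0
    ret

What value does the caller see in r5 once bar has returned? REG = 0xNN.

REG = 0xdf

prologue: push r4 → mem[0x91]=0x91, sp=0x91
prologue: push r5 → mem[0x90]=0xdf, sp=0x90
body[0] sub  r0, r0, r2 → r0=0x03
body[1] sub  r2, r5, #40 → r2=0xb7
body[2] sub  r4, r4, #18 → r4=0x7f
body[3] mov  r5, #0x1c → r5=0x1c
body[4] xor  r5, r4, r0 → r5=0x7c
epilogue: pop r5=0xdf, sp=0x91
epilogue: pop r4=0x91, sp=0x92
r5 is callee-saved → restored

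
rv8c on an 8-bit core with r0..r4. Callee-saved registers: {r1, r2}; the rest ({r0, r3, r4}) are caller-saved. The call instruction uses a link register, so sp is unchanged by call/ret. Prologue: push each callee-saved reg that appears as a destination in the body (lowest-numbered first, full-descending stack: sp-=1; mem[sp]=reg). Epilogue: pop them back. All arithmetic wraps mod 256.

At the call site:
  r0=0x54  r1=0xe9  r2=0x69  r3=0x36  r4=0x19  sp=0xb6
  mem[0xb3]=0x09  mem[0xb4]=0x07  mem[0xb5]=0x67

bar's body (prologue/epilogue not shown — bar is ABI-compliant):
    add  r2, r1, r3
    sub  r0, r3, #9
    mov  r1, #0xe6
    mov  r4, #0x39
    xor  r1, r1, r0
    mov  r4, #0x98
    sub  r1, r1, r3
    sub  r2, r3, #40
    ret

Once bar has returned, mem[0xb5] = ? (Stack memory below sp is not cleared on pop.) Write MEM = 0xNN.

prologue: push r1 → mem[0xb5]=0xe9, sp=0xb5
prologue: push r2 → mem[0xb4]=0x69, sp=0xb4
body[0] add  r2, r1, r3 → r2=0x1f
body[1] sub  r0, r3, #9 → r0=0x2d
body[2] mov  r1, #0xe6 → r1=0xe6
body[3] mov  r4, #0x39 → r4=0x39
body[4] xor  r1, r1, r0 → r1=0xcb
body[5] mov  r4, #0x98 → r4=0x98
body[6] sub  r1, r1, r3 → r1=0x95
body[7] sub  r2, r3, #40 → r2=0x0e
epilogue: pop r2=0x69, sp=0xb5
epilogue: pop r1=0xe9, sp=0xb6
prologue pushed ['r1', 'r2'] at ['0xb5', '0xb4']

MEM = 0xe9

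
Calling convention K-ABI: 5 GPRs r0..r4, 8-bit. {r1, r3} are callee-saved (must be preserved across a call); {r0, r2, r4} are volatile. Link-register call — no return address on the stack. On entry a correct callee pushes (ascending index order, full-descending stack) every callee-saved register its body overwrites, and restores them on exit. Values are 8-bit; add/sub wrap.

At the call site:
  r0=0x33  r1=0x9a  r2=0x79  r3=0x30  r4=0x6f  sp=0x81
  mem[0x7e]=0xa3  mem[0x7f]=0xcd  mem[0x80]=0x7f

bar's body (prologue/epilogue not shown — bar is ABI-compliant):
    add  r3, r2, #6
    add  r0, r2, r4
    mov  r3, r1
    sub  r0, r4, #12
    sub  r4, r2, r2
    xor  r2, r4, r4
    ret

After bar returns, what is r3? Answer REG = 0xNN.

prologue: push r3 -> mem[0x80]=0x30, sp=0x80
body[0] add  r3, r2, #6 -> r3=0x7f
body[1] add  r0, r2, r4 -> r0=0xe8
body[2] mov  r3, r1 -> r3=0x9a
body[3] sub  r0, r4, #12 -> r0=0x63
body[4] sub  r4, r2, r2 -> r4=0x00
body[5] xor  r2, r4, r4 -> r2=0x00
epilogue: pop r3=0x30, sp=0x81
r3 is callee-saved -> restored

REG = 0x30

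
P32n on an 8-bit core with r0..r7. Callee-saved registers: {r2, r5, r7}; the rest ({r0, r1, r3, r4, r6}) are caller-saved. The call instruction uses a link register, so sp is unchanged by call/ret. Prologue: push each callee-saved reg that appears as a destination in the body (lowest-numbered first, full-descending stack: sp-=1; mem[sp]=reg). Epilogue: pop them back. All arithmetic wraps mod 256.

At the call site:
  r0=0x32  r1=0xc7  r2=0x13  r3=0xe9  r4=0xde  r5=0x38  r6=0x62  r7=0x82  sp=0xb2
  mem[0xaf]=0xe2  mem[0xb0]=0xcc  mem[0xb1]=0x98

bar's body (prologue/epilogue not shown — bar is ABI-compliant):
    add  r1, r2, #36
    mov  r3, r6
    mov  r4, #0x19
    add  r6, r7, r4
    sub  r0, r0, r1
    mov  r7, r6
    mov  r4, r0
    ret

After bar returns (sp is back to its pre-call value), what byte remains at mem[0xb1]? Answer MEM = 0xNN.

prologue: push r7 → mem[0xb1]=0x82, sp=0xb1
body[0] add  r1, r2, #36 → r1=0x37
body[1] mov  r3, r6 → r3=0x62
body[2] mov  r4, #0x19 → r4=0x19
body[3] add  r6, r7, r4 → r6=0x9b
body[4] sub  r0, r0, r1 → r0=0xfb
body[5] mov  r7, r6 → r7=0x9b
body[6] mov  r4, r0 → r4=0xfb
epilogue: pop r7=0x82, sp=0xb2
prologue pushed ['r7'] at ['0xb1']

MEM = 0x82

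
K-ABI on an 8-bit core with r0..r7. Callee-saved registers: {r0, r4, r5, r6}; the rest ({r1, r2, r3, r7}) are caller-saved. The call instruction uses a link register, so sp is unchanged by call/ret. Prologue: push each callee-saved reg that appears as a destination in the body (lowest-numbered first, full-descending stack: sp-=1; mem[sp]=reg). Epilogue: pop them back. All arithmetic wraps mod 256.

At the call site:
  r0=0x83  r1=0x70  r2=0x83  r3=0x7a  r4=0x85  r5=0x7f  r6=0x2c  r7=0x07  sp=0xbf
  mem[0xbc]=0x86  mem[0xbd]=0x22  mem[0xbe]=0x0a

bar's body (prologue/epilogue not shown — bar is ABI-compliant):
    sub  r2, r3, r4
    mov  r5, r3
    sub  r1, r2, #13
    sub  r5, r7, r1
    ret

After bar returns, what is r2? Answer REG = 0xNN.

REG = 0xf5

prologue: push r5 → mem[0xbe]=0x7f, sp=0xbe
body[0] sub  r2, r3, r4 → r2=0xf5
body[1] mov  r5, r3 → r5=0x7a
body[2] sub  r1, r2, #13 → r1=0xe8
body[3] sub  r5, r7, r1 → r5=0x1f
epilogue: pop r5=0x7f, sp=0xbf
r2 is caller-saved → body value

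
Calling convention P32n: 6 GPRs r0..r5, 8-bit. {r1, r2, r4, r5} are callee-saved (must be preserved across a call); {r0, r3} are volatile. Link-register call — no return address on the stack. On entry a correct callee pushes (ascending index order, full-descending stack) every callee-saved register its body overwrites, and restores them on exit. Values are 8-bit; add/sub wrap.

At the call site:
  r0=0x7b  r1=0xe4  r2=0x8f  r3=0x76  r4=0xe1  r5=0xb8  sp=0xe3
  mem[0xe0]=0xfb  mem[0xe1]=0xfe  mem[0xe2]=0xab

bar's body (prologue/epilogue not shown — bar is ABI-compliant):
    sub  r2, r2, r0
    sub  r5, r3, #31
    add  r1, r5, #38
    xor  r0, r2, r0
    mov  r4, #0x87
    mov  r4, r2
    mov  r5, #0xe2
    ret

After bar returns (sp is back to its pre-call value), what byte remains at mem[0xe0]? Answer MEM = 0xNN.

prologue: push r1 -> mem[0xe2]=0xe4, sp=0xe2
prologue: push r2 -> mem[0xe1]=0x8f, sp=0xe1
prologue: push r4 -> mem[0xe0]=0xe1, sp=0xe0
prologue: push r5 -> mem[0xdf]=0xb8, sp=0xdf
body[0] sub  r2, r2, r0 -> r2=0x14
body[1] sub  r5, r3, #31 -> r5=0x57
body[2] add  r1, r5, #38 -> r1=0x7d
body[3] xor  r0, r2, r0 -> r0=0x6f
body[4] mov  r4, #0x87 -> r4=0x87
body[5] mov  r4, r2 -> r4=0x14
body[6] mov  r5, #0xe2 -> r5=0xe2
epilogue: pop r5=0xb8, sp=0xe0
epilogue: pop r4=0xe1, sp=0xe1
epilogue: pop r2=0x8f, sp=0xe2
epilogue: pop r1=0xe4, sp=0xe3
prologue pushed ['r1', 'r2', 'r4', 'r5'] at ['0xe2', '0xe1', '0xe0', '0xdf']

MEM = 0xe1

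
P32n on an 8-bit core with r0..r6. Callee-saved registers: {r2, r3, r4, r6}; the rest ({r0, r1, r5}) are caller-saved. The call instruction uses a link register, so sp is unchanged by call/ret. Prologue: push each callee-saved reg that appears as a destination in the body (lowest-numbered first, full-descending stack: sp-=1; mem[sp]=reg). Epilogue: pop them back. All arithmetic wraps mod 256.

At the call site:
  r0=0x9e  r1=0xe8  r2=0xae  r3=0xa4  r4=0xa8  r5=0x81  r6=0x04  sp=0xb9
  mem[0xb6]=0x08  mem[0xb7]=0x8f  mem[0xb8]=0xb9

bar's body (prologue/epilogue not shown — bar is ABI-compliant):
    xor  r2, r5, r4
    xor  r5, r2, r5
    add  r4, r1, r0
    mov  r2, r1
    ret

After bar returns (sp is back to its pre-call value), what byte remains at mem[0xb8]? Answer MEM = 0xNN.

MEM = 0xae

prologue: push r2 -> mem[0xb8]=0xae, sp=0xb8
prologue: push r4 -> mem[0xb7]=0xa8, sp=0xb7
body[0] xor  r2, r5, r4 -> r2=0x29
body[1] xor  r5, r2, r5 -> r5=0xa8
body[2] add  r4, r1, r0 -> r4=0x86
body[3] mov  r2, r1 -> r2=0xe8
epilogue: pop r4=0xa8, sp=0xb8
epilogue: pop r2=0xae, sp=0xb9
prologue pushed ['r2', 'r4'] at ['0xb8', '0xb7']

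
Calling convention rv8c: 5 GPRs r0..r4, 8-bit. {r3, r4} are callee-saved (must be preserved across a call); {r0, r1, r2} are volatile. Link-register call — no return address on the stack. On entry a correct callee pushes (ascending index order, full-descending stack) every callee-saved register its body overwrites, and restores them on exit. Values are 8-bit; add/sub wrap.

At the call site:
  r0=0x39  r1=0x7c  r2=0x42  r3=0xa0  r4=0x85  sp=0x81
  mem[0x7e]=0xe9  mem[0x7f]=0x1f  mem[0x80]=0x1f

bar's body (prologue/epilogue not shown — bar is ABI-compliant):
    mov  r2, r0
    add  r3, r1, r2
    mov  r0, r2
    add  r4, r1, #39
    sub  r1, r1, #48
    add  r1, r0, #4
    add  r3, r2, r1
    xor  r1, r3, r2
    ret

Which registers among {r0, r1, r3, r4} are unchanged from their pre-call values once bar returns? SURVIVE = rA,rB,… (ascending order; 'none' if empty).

SURVIVE = r0,r3,r4

prologue: push r3 → mem[0x80]=0xa0, sp=0x80
prologue: push r4 → mem[0x7f]=0x85, sp=0x7f
body[0] mov  r2, r0 → r2=0x39
body[1] add  r3, r1, r2 → r3=0xb5
body[2] mov  r0, r2 → r0=0x39
body[3] add  r4, r1, #39 → r4=0xa3
body[4] sub  r1, r1, #48 → r1=0x4c
body[5] add  r1, r0, #4 → r1=0x3d
body[6] add  r3, r2, r1 → r3=0x76
body[7] xor  r1, r3, r2 → r1=0x4f
epilogue: pop r4=0x85, sp=0x80
epilogue: pop r3=0xa0, sp=0x81
r0: caller-saved, written=True
r1: caller-saved, written=True
r3: callee-saved, written=True
r4: callee-saved, written=True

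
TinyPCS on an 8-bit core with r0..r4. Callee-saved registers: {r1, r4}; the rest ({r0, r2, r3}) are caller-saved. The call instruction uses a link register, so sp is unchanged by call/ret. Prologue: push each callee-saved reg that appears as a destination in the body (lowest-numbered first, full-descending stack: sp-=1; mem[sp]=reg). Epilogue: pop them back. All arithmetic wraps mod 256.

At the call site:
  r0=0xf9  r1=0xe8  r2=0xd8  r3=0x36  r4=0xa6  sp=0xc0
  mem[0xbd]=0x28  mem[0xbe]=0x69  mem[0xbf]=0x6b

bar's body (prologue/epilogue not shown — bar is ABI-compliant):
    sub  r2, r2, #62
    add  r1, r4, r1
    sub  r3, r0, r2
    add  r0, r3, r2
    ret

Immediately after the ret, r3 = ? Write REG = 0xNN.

REG = 0x5f

prologue: push r1 -> mem[0xbf]=0xe8, sp=0xbf
body[0] sub  r2, r2, #62 -> r2=0x9a
body[1] add  r1, r4, r1 -> r1=0x8e
body[2] sub  r3, r0, r2 -> r3=0x5f
body[3] add  r0, r3, r2 -> r0=0xf9
epilogue: pop r1=0xe8, sp=0xc0
r3 is caller-saved -> body value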